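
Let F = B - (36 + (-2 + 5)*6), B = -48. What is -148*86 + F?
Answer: -12830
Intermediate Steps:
F = -102 (F = -48 - (36 + (-2 + 5)*6) = -48 - (36 + 3*6) = -48 - (36 + 18) = -48 - 1*54 = -48 - 54 = -102)
-148*86 + F = -148*86 - 102 = -12728 - 102 = -12830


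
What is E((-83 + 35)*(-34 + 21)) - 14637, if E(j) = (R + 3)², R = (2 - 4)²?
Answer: -14588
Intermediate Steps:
R = 4 (R = (-2)² = 4)
E(j) = 49 (E(j) = (4 + 3)² = 7² = 49)
E((-83 + 35)*(-34 + 21)) - 14637 = 49 - 14637 = -14588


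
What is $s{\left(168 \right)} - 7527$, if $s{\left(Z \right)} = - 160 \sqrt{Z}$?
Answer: $-7527 - 320 \sqrt{42} \approx -9600.8$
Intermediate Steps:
$s{\left(168 \right)} - 7527 = - 160 \sqrt{168} - 7527 = - 160 \cdot 2 \sqrt{42} - 7527 = - 320 \sqrt{42} - 7527 = -7527 - 320 \sqrt{42}$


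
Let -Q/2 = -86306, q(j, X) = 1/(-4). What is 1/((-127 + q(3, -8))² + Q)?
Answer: 16/3020873 ≈ 5.2965e-6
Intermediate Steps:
q(j, X) = -¼
Q = 172612 (Q = -2*(-86306) = 172612)
1/((-127 + q(3, -8))² + Q) = 1/((-127 - ¼)² + 172612) = 1/((-509/4)² + 172612) = 1/(259081/16 + 172612) = 1/(3020873/16) = 16/3020873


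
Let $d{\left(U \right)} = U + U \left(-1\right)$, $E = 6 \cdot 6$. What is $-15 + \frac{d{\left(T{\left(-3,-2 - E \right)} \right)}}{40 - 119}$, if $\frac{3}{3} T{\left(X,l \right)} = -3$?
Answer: $-15$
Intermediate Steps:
$E = 36$
$T{\left(X,l \right)} = -3$
$d{\left(U \right)} = 0$ ($d{\left(U \right)} = U - U = 0$)
$-15 + \frac{d{\left(T{\left(-3,-2 - E \right)} \right)}}{40 - 119} = -15 + \frac{0}{40 - 119} = -15 + \frac{0}{-79} = -15 + 0 \left(- \frac{1}{79}\right) = -15 + 0 = -15$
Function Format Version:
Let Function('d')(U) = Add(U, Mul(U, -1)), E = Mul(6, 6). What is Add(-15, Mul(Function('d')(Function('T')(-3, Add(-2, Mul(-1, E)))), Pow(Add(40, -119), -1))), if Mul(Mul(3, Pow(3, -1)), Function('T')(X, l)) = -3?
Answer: -15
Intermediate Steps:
E = 36
Function('T')(X, l) = -3
Function('d')(U) = 0 (Function('d')(U) = Add(U, Mul(-1, U)) = 0)
Add(-15, Mul(Function('d')(Function('T')(-3, Add(-2, Mul(-1, E)))), Pow(Add(40, -119), -1))) = Add(-15, Mul(0, Pow(Add(40, -119), -1))) = Add(-15, Mul(0, Pow(-79, -1))) = Add(-15, Mul(0, Rational(-1, 79))) = Add(-15, 0) = -15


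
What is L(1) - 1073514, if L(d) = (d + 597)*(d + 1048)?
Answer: -446212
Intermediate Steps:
L(d) = (597 + d)*(1048 + d)
L(1) - 1073514 = (625656 + 1² + 1645*1) - 1073514 = (625656 + 1 + 1645) - 1073514 = 627302 - 1073514 = -446212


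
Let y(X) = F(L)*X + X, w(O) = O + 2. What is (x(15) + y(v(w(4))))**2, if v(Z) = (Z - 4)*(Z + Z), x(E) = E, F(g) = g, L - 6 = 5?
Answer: 91809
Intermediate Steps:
L = 11 (L = 6 + 5 = 11)
w(O) = 2 + O
v(Z) = 2*Z*(-4 + Z) (v(Z) = (-4 + Z)*(2*Z) = 2*Z*(-4 + Z))
y(X) = 12*X (y(X) = 11*X + X = 12*X)
(x(15) + y(v(w(4))))**2 = (15 + 12*(2*(2 + 4)*(-4 + (2 + 4))))**2 = (15 + 12*(2*6*(-4 + 6)))**2 = (15 + 12*(2*6*2))**2 = (15 + 12*24)**2 = (15 + 288)**2 = 303**2 = 91809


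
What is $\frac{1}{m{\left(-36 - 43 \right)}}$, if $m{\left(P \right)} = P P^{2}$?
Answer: $- \frac{1}{493039} \approx -2.0282 \cdot 10^{-6}$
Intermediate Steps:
$m{\left(P \right)} = P^{3}$
$\frac{1}{m{\left(-36 - 43 \right)}} = \frac{1}{\left(-36 - 43\right)^{3}} = \frac{1}{\left(-79\right)^{3}} = \frac{1}{-493039} = - \frac{1}{493039}$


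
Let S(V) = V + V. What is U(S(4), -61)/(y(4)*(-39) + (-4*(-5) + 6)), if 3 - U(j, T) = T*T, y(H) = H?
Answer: 143/5 ≈ 28.600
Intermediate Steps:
S(V) = 2*V
U(j, T) = 3 - T² (U(j, T) = 3 - T*T = 3 - T²)
U(S(4), -61)/(y(4)*(-39) + (-4*(-5) + 6)) = (3 - 1*(-61)²)/(4*(-39) + (-4*(-5) + 6)) = (3 - 1*3721)/(-156 + (20 + 6)) = (3 - 3721)/(-156 + 26) = -3718/(-130) = -3718*(-1/130) = 143/5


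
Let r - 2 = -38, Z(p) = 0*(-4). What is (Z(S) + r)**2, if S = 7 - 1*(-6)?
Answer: 1296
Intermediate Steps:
S = 13 (S = 7 + 6 = 13)
Z(p) = 0
r = -36 (r = 2 - 38 = -36)
(Z(S) + r)**2 = (0 - 36)**2 = (-36)**2 = 1296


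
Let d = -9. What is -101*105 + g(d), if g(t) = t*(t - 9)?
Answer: -10443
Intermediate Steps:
g(t) = t*(-9 + t)
-101*105 + g(d) = -101*105 - 9*(-9 - 9) = -10605 - 9*(-18) = -10605 + 162 = -10443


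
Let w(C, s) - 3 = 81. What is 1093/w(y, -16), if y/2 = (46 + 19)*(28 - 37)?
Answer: 1093/84 ≈ 13.012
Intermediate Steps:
y = -1170 (y = 2*((46 + 19)*(28 - 37)) = 2*(65*(-9)) = 2*(-585) = -1170)
w(C, s) = 84 (w(C, s) = 3 + 81 = 84)
1093/w(y, -16) = 1093/84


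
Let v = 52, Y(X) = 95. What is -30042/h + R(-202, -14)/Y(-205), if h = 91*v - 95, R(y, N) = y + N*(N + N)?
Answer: -20768/4637 ≈ -4.4788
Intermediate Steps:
R(y, N) = y + 2*N² (R(y, N) = y + N*(2*N) = y + 2*N²)
h = 4637 (h = 91*52 - 95 = 4732 - 95 = 4637)
-30042/h + R(-202, -14)/Y(-205) = -30042/4637 + (-202 + 2*(-14)²)/95 = -30042*1/4637 + (-202 + 2*196)*(1/95) = -30042/4637 + (-202 + 392)*(1/95) = -30042/4637 + 190*(1/95) = -30042/4637 + 2 = -20768/4637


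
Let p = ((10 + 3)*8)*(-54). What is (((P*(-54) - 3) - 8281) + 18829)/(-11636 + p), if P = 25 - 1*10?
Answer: -9735/17252 ≈ -0.56428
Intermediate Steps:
P = 15 (P = 25 - 10 = 15)
p = -5616 (p = (13*8)*(-54) = 104*(-54) = -5616)
(((P*(-54) - 3) - 8281) + 18829)/(-11636 + p) = (((15*(-54) - 3) - 8281) + 18829)/(-11636 - 5616) = (((-810 - 3) - 8281) + 18829)/(-17252) = ((-813 - 8281) + 18829)*(-1/17252) = (-9094 + 18829)*(-1/17252) = 9735*(-1/17252) = -9735/17252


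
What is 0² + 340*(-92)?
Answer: -31280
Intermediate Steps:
0² + 340*(-92) = 0 - 31280 = -31280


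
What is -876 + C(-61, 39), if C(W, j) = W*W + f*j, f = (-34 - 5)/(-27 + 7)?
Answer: 58421/20 ≈ 2921.1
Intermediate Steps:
f = 39/20 (f = -39/(-20) = -39*(-1/20) = 39/20 ≈ 1.9500)
C(W, j) = W² + 39*j/20 (C(W, j) = W*W + 39*j/20 = W² + 39*j/20)
-876 + C(-61, 39) = -876 + ((-61)² + (39/20)*39) = -876 + (3721 + 1521/20) = -876 + 75941/20 = 58421/20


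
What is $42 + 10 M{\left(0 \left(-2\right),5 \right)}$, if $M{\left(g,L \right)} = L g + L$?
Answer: $92$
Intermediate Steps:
$M{\left(g,L \right)} = L + L g$
$42 + 10 M{\left(0 \left(-2\right),5 \right)} = 42 + 10 \cdot 5 \left(1 + 0 \left(-2\right)\right) = 42 + 10 \cdot 5 \left(1 + 0\right) = 42 + 10 \cdot 5 \cdot 1 = 42 + 10 \cdot 5 = 42 + 50 = 92$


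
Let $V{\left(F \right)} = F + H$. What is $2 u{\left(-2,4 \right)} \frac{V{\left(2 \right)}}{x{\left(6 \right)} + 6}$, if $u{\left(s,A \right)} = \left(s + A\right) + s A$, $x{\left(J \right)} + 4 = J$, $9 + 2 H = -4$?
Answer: $\frac{27}{4} \approx 6.75$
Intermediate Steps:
$H = - \frac{13}{2}$ ($H = - \frac{9}{2} + \frac{1}{2} \left(-4\right) = - \frac{9}{2} - 2 = - \frac{13}{2} \approx -6.5$)
$x{\left(J \right)} = -4 + J$
$V{\left(F \right)} = - \frac{13}{2} + F$ ($V{\left(F \right)} = F - \frac{13}{2} = - \frac{13}{2} + F$)
$u{\left(s,A \right)} = A + s + A s$ ($u{\left(s,A \right)} = \left(A + s\right) + A s = A + s + A s$)
$2 u{\left(-2,4 \right)} \frac{V{\left(2 \right)}}{x{\left(6 \right)} + 6} = 2 \left(4 - 2 + 4 \left(-2\right)\right) \frac{- \frac{13}{2} + 2}{\left(-4 + 6\right) + 6} = 2 \left(4 - 2 - 8\right) \left(- \frac{9}{2 \left(2 + 6\right)}\right) = 2 \left(-6\right) \left(- \frac{9}{2 \cdot 8}\right) = - 12 \left(\left(- \frac{9}{2}\right) \frac{1}{8}\right) = \left(-12\right) \left(- \frac{9}{16}\right) = \frac{27}{4}$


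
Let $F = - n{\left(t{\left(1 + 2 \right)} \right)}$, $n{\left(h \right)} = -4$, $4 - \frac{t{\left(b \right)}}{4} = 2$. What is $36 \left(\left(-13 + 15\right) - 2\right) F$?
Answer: $0$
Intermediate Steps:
$t{\left(b \right)} = 8$ ($t{\left(b \right)} = 16 - 8 = 8$)
$F = 4$ ($F = \left(-1\right) \left(-4\right) = 4$)
$36 \left(\left(-13 + 15\right) - 2\right) F = 36 \left(\left(-13 + 15\right) - 2\right) 4 = 36 \left(2 - 2\right) 4 = 36 \cdot 0 \cdot 4 = 0 \cdot 4 = 0$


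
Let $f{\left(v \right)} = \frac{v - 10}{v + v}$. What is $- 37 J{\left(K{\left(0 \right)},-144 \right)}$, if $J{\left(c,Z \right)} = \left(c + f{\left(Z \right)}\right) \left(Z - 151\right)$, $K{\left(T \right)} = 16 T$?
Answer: $\frac{840455}{144} \approx 5836.5$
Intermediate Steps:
$f{\left(v \right)} = \frac{-10 + v}{2 v}$
$J{\left(c,Z \right)} = \left(-151 + Z\right) \left(c + \frac{-10 + Z}{2 Z}\right)$ ($J{\left(c,Z \right)} = \left(c + \frac{-10 + Z}{2 Z}\right) \left(Z - 151\right) = \left(c + \frac{-10 + Z}{2 Z}\right) \left(-151 + Z\right) = \left(-151 + Z\right) \left(c + \frac{-10 + Z}{2 Z}\right)$)
$- 37 J{\left(K{\left(0 \right)},-144 \right)} = - 37 \left(- \frac{161}{2} + \frac{1}{2} \left(-144\right) - 151 \cdot 16 \cdot 0 + \frac{755}{-144} - 144 \cdot 16 \cdot 0\right) = - 37 \left(- \frac{161}{2} - 72 - 0 + 755 \left(- \frac{1}{144}\right) - 0\right) = - 37 \left(- \frac{161}{2} - 72 + 0 - \frac{755}{144} + 0\right) = \left(-37\right) \left(- \frac{22715}{144}\right) = \frac{840455}{144}$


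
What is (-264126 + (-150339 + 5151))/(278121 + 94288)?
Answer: -409314/372409 ≈ -1.0991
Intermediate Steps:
(-264126 + (-150339 + 5151))/(278121 + 94288) = (-264126 - 145188)/372409 = -409314*1/372409 = -409314/372409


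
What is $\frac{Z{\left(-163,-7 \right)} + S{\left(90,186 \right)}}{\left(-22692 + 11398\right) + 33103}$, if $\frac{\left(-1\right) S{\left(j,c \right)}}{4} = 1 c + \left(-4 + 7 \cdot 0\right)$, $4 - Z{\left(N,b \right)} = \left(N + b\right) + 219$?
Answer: $- \frac{773}{21809} \approx -0.035444$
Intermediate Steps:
$Z{\left(N,b \right)} = -215 - N - b$ ($Z{\left(N,b \right)} = 4 - \left(\left(N + b\right) + 219\right) = 4 - \left(219 + N + b\right) = -215 - N - b$)
$S{\left(j,c \right)} = 16 - 4 c$ ($S{\left(j,c \right)} = - 4 \left(1 c + \left(-4 + 7 \cdot 0\right)\right) = - 4 \left(c + \left(-4 + 0\right)\right) = - 4 \left(c - 4\right) = - 4 \left(-4 + c\right) = 16 - 4 c$)
$\frac{Z{\left(-163,-7 \right)} + S{\left(90,186 \right)}}{\left(-22692 + 11398\right) + 33103} = \frac{\left(-215 - -163 - -7\right) + \left(16 - 744\right)}{\left(-22692 + 11398\right) + 33103} = \frac{\left(-215 + 163 + 7\right) + \left(16 - 744\right)}{-11294 + 33103} = \frac{-45 - 728}{21809} = \left(-773\right) \frac{1}{21809} = - \frac{773}{21809}$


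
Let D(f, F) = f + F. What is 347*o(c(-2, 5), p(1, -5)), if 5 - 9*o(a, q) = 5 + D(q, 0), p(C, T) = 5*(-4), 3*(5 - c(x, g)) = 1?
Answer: 6940/9 ≈ 771.11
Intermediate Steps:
c(x, g) = 14/3 (c(x, g) = 5 - ⅓*1 = 5 - ⅓ = 14/3)
p(C, T) = -20
D(f, F) = F + f
o(a, q) = -q/9 (o(a, q) = 5/9 - (5 + (0 + q))/9 = 5/9 - (5 + q)/9 = 5/9 + (-5/9 - q/9) = -q/9)
347*o(c(-2, 5), p(1, -5)) = 347*(-⅑*(-20)) = 347*(20/9) = 6940/9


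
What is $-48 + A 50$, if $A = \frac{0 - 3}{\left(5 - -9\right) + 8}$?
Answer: $- \frac{603}{11} \approx -54.818$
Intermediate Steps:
$A = - \frac{3}{22}$ ($A = - \frac{3}{\left(5 + 9\right) + 8} = - \frac{3}{14 + 8} = - \frac{3}{22} \approx -0.13636$)
$-48 + A 50 = -48 - \frac{75}{11} = - \frac{603}{11}$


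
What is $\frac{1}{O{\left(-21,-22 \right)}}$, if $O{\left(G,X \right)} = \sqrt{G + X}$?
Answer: $- \frac{i \sqrt{43}}{43} \approx - 0.1525 i$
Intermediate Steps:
$\frac{1}{O{\left(-21,-22 \right)}} = \frac{1}{\sqrt{-21 - 22}} = \frac{1}{\sqrt{-43}} = \frac{1}{i \sqrt{43}} = - \frac{i \sqrt{43}}{43}$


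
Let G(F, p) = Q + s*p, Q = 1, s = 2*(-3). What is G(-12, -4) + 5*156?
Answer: 805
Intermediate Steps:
s = -6
G(F, p) = 1 - 6*p
G(-12, -4) + 5*156 = (1 - 6*(-4)) + 5*156 = (1 + 24) + 780 = 25 + 780 = 805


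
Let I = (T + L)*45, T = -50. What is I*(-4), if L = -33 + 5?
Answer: 14040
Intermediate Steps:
L = -28
I = -3510 (I = (-50 - 28)*45 = -78*45 = -3510)
I*(-4) = -3510*(-4) = 14040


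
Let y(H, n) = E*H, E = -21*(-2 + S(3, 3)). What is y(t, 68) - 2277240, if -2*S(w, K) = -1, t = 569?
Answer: -4518633/2 ≈ -2.2593e+6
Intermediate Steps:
S(w, K) = ½ (S(w, K) = -½*(-1) = ½)
E = 63/2 (E = -21*(-2 + ½) = -21*(-3/2) = 63/2 ≈ 31.500)
y(H, n) = 63*H/2
y(t, 68) - 2277240 = (63/2)*569 - 2277240 = 35847/2 - 2277240 = -4518633/2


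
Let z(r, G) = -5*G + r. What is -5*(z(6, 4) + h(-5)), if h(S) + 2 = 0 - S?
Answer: 55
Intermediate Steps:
z(r, G) = r - 5*G
h(S) = -2 - S (h(S) = -2 + (0 - S) = -2 - S)
-5*(z(6, 4) + h(-5)) = -5*((6 - 5*4) + (-2 - 1*(-5))) = -5*((6 - 20) + (-2 + 5)) = -5*(-14 + 3) = -5*(-11) = 55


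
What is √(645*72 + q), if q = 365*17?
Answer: √52645 ≈ 229.45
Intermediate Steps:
q = 6205
√(645*72 + q) = √(645*72 + 6205) = √(46440 + 6205) = √52645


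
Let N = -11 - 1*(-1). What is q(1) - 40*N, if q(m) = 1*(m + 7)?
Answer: 408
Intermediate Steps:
N = -10 (N = -11 + 1 = -10)
q(m) = 7 + m (q(m) = 1*(7 + m) = 7 + m)
q(1) - 40*N = (7 + 1) - 40*(-10) = 8 + 400 = 408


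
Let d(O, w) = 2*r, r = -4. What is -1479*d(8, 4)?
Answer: 11832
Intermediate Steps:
d(O, w) = -8 (d(O, w) = 2*(-4) = -8)
-1479*d(8, 4) = -1479*(-8) = 11832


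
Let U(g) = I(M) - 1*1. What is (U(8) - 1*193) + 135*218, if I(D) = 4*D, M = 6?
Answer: 29260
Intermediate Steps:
U(g) = 23 (U(g) = 4*6 - 1*1 = 24 - 1 = 23)
(U(8) - 1*193) + 135*218 = (23 - 1*193) + 135*218 = (23 - 193) + 29430 = -170 + 29430 = 29260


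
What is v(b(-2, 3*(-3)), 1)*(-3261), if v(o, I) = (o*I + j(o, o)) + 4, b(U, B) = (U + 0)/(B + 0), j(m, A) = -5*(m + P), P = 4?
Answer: 165224/3 ≈ 55075.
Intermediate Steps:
j(m, A) = -20 - 5*m (j(m, A) = -5*(m + 4) = -5*(4 + m) = -20 - 5*m)
b(U, B) = U/B
v(o, I) = -16 - 5*o + I*o (v(o, I) = (o*I + (-20 - 5*o)) + 4 = (I*o + (-20 - 5*o)) + 4 = (-20 - 5*o + I*o) + 4 = -16 - 5*o + I*o)
v(b(-2, 3*(-3)), 1)*(-3261) = (-16 - (-10)/(3*(-3)) + 1*(-2/(3*(-3))))*(-3261) = (-16 - (-10)/(-9) + 1*(-2/(-9)))*(-3261) = (-16 - (-10)*(-1)/9 + 1*(-2*(-⅑)))*(-3261) = (-16 - 5*2/9 + 1*(2/9))*(-3261) = (-16 - 10/9 + 2/9)*(-3261) = -152/9*(-3261) = 165224/3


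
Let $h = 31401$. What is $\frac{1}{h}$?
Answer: $\frac{1}{31401} \approx 3.1846 \cdot 10^{-5}$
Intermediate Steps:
$\frac{1}{h} = \frac{1}{31401}$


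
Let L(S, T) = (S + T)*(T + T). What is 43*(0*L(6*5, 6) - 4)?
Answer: -172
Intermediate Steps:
L(S, T) = 2*T*(S + T) (L(S, T) = (S + T)*(2*T) = 2*T*(S + T))
43*(0*L(6*5, 6) - 4) = 43*(0*(2*6*(6*5 + 6)) - 4) = 43*(0*(2*6*(30 + 6)) - 4) = 43*(0*(2*6*36) - 4) = 43*(0*432 - 4) = 43*(0 - 4) = 43*(-4) = -172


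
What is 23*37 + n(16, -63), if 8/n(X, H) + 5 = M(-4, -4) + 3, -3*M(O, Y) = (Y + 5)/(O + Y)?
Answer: 39805/47 ≈ 846.92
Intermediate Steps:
M(O, Y) = -(5 + Y)/(3*(O + Y)) (M(O, Y) = -(Y + 5)/(3*(O + Y)) = -(5 + Y)/(3*(O + Y)))
n(X, H) = -192/47 (n(X, H) = 8/(-5 + ((-5 - 1*(-4))/(3*(-4 - 4)) + 3)) = 8/(-5 + ((⅓)*(-5 + 4)/(-8) + 3)) = 8/(-5 + ((⅓)*(-⅛)*(-1) + 3)) = 8/(-5 + (1/24 + 3)) = 8/(-5 + 73/24) = 8/(-47/24) = 8*(-24/47) = -192/47)
23*37 + n(16, -63) = 23*37 - 192/47 = 851 - 192/47 = 39805/47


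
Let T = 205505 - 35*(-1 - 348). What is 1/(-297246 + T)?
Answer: -1/79526 ≈ -1.2574e-5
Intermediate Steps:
T = 217720 (T = 205505 - 35*(-349) = 205505 - 1*(-12215) = 205505 + 12215 = 217720)
1/(-297246 + T) = 1/(-297246 + 217720) = 1/(-79526) = -1/79526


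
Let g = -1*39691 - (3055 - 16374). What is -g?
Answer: 26372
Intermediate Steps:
g = -26372 (g = -39691 - 1*(-13319) = -39691 + 13319 = -26372)
-g = -1*(-26372) = 26372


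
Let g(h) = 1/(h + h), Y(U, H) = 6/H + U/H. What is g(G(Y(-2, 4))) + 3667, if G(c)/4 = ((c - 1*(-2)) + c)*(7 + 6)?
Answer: 1525473/416 ≈ 3667.0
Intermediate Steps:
G(c) = 104 + 104*c (G(c) = 4*(((c - 1*(-2)) + c)*(7 + 6)) = 4*(((c + 2) + c)*13) = 4*(((2 + c) + c)*13) = 4*((2 + 2*c)*13) = 4*(26 + 26*c) = 104 + 104*c)
g(h) = 1/(2*h)
g(G(Y(-2, 4))) + 3667 = 1/(2*(104 + 104*((6 - 2)/4))) + 3667 = 1/(2*(104 + 104*((¼)*4))) + 3667 = 1/(2*(104 + 104*1)) + 3667 = 1/(2*(104 + 104)) + 3667 = (½)/208 + 3667 = (½)*(1/208) + 3667 = 1/416 + 3667 = 1525473/416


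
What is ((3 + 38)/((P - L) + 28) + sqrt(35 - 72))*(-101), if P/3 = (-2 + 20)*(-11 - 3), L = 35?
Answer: 4141/763 - 101*I*sqrt(37) ≈ 5.4273 - 614.36*I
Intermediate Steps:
P = -756 (P = 3*((-2 + 20)*(-11 - 3)) = 3*(18*(-14)) = 3*(-252) = -756)
((3 + 38)/((P - L) + 28) + sqrt(35 - 72))*(-101) = ((3 + 38)/((-756 - 1*35) + 28) + sqrt(35 - 72))*(-101) = (41/((-756 - 35) + 28) + sqrt(-37))*(-101) = (41/(-791 + 28) + I*sqrt(37))*(-101) = (41/(-763) + I*sqrt(37))*(-101) = (41*(-1/763) + I*sqrt(37))*(-101) = (-41/763 + I*sqrt(37))*(-101) = 4141/763 - 101*I*sqrt(37)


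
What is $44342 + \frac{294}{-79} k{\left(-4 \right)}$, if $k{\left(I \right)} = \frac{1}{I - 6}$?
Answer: $\frac{17515237}{395} \approx 44342.0$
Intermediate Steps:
$k{\left(I \right)} = \frac{1}{-6 + I}$
$44342 + \frac{294}{-79} k{\left(-4 \right)} = 44342 + \frac{294 \frac{1}{-79}}{-6 - 4} = 44342 + \frac{294 \left(- \frac{1}{79}\right)}{-10} = 44342 - - \frac{147}{395} = 44342 + \frac{147}{395} = \frac{17515237}{395}$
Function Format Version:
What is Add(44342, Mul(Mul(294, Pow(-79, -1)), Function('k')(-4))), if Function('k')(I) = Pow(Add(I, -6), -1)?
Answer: Rational(17515237, 395) ≈ 44342.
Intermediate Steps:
Function('k')(I) = Pow(Add(-6, I), -1)
Add(44342, Mul(Mul(294, Pow(-79, -1)), Function('k')(-4))) = Add(44342, Mul(Mul(294, Pow(-79, -1)), Pow(Add(-6, -4), -1))) = Add(44342, Mul(Mul(294, Rational(-1, 79)), Pow(-10, -1))) = Add(44342, Mul(Rational(-294, 79), Rational(-1, 10))) = Add(44342, Rational(147, 395)) = Rational(17515237, 395)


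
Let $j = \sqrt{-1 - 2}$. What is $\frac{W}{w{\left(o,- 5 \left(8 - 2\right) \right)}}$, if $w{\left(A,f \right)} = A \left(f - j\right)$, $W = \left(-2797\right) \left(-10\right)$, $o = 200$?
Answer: $- \frac{2797}{602} + \frac{2797 i \sqrt{3}}{18060} \approx -4.6462 + 0.26825 i$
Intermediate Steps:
$W = 27970$
$j = i \sqrt{3}$ ($j = \sqrt{-3} = i \sqrt{3} \approx 1.732 i$)
$w{\left(A,f \right)} = A \left(f - i \sqrt{3}\right)$
$\frac{W}{w{\left(o,- 5 \left(8 - 2\right) \right)}} = \frac{27970}{200 \left(- 5 \left(8 - 2\right) - i \sqrt{3}\right)} = \frac{27970}{200 \left(\left(-5\right) 6 - i \sqrt{3}\right)} = \frac{27970}{200 \left(-30 - i \sqrt{3}\right)} = \frac{27970}{-6000 - 200 i \sqrt{3}}$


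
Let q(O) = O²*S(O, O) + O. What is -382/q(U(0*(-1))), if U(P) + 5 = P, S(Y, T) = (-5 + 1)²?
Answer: -382/395 ≈ -0.96709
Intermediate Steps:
S(Y, T) = 16 (S(Y, T) = (-4)² = 16)
U(P) = -5 + P
q(O) = O + 16*O² (q(O) = O²*16 + O = 16*O² + O = O + 16*O²)
-382/q(U(0*(-1))) = -382*1/((1 + 16*(-5 + 0*(-1)))*(-5 + 0*(-1))) = -382*1/((1 + 16*(-5 + 0))*(-5 + 0)) = -382*(-1/(5*(1 + 16*(-5)))) = -382*(-1/(5*(1 - 80))) = -382/((-5*(-79))) = -382/395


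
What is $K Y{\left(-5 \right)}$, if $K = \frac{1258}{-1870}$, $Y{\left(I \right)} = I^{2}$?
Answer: $- \frac{185}{11} \approx -16.818$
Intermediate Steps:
$K = - \frac{37}{55}$ ($K = 1258 \left(- \frac{1}{1870}\right) = - \frac{37}{55} \approx -0.67273$)
$K Y{\left(-5 \right)} = - \frac{37 \left(-5\right)^{2}}{55} = \left(- \frac{37}{55}\right) 25 = - \frac{185}{11}$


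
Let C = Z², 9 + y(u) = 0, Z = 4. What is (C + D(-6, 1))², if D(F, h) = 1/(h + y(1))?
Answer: 16129/64 ≈ 252.02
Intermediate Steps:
y(u) = -9 (y(u) = -9 + 0 = -9)
D(F, h) = 1/(-9 + h) (D(F, h) = 1/(h - 9) = 1/(-9 + h))
C = 16 (C = 4² = 16)
(C + D(-6, 1))² = (16 + 1/(-9 + 1))² = (16 + 1/(-8))² = (16 - ⅛)² = (127/8)² = 16129/64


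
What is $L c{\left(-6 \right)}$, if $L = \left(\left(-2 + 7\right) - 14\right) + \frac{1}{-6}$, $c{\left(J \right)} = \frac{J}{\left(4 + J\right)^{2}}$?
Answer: $\frac{55}{4} \approx 13.75$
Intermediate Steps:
$c{\left(J \right)} = \frac{J}{\left(4 + J\right)^{2}}$
$L = - \frac{55}{6}$ ($L = \left(5 - 14\right) - \frac{1}{6} = -9 - \frac{1}{6} = - \frac{55}{6} \approx -9.1667$)
$L c{\left(-6 \right)} = - \frac{55 \left(- \frac{6}{\left(4 - 6\right)^{2}}\right)}{6} = - \frac{55 \left(- \frac{6}{4}\right)}{6} = - \frac{55 \left(\left(-6\right) \frac{1}{4}\right)}{6} = \left(- \frac{55}{6}\right) \left(- \frac{3}{2}\right) = \frac{55}{4}$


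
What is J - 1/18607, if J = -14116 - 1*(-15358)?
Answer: 23109893/18607 ≈ 1242.0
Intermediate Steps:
J = 1242 (J = -14116 + 15358 = 1242)
J - 1/18607 = 1242 - 1/18607 = 23109893/18607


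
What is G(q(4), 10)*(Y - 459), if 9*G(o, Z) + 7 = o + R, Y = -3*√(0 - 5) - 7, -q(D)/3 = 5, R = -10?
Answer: 14912/9 + 32*I*√5/3 ≈ 1656.9 + 23.851*I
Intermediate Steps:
q(D) = -15 (q(D) = -3*5 = -15)
Y = -7 - 3*I*√5 (Y = -3*I*√5 - 7 = -7 - 3*I*√5 ≈ -7.0 - 6.7082*I)
G(o, Z) = -17/9 + o/9 (G(o, Z) = -7/9 + (o - 10)/9 = -7/9 + (-10 + o)/9 = -7/9 + (-10/9 + o/9) = -17/9 + o/9)
G(q(4), 10)*(Y - 459) = (-17/9 + (⅑)*(-15))*((-7 - 3*I*√5) - 459) = (-17/9 - 5/3)*(-466 - 3*I*√5) = -32*(-466 - 3*I*√5)/9 = 14912/9 + 32*I*√5/3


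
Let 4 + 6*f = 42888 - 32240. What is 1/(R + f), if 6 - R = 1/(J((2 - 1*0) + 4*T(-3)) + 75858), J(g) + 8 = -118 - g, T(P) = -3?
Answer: 75742/134820759 ≈ 0.00056180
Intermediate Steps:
f = 1774 (f = -⅔ + (42888 - 32240)/6 = -⅔ + (⅙)*10648 = -⅔ + 5324/3 = 1774)
J(g) = -126 - g (J(g) = -8 + (-118 - g) = -126 - g)
R = 454451/75742 (R = 6 - 1/((-126 - ((2 - 1*0) + 4*(-3))) + 75858) = 6 - 1/((-126 - ((2 + 0) - 12)) + 75858) = 6 - 1/((-126 - (2 - 12)) + 75858) = 6 - 1/((-126 - 1*(-10)) + 75858) = 6 - 1/((-126 + 10) + 75858) = 6 - 1/(-116 + 75858) = 6 - 1/75742 = 454451/75742 ≈ 6.0000)
1/(R + f) = 1/(454451/75742 + 1774) = 1/(134820759/75742) = 75742/134820759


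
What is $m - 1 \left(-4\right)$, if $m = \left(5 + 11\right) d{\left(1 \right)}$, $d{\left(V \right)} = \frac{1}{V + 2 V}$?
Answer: $\frac{28}{3} \approx 9.3333$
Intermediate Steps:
$d{\left(V \right)} = \frac{1}{3 V}$
$m = \frac{16}{3}$ ($m = \left(5 + 11\right) \frac{1}{3 \cdot 1} = 16 \cdot \frac{1}{3} \cdot 1 = 16 \cdot \frac{1}{3} = \frac{16}{3} \approx 5.3333$)
$m - 1 \left(-4\right) = \frac{16}{3} - 1 \left(-4\right) = \frac{16}{3} - -4 = \frac{16}{3} + 4 = \frac{28}{3}$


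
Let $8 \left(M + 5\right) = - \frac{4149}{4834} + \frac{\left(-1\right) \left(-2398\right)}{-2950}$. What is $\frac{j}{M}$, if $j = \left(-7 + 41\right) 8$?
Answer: $- \frac{15515206400}{297121741} \approx -52.218$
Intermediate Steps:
$j = 272$ ($j = 34 \cdot 8 = 272$)
$M = - \frac{297121741}{57041200}$ ($M = -5 + \frac{- \frac{4149}{4834} + \frac{\left(-1\right) \left(-2398\right)}{-2950}}{8} = -5 + \frac{\left(-4149\right) \frac{1}{4834} + 2398 \left(- \frac{1}{2950}\right)}{8} = -5 + \frac{- \frac{4149}{4834} - \frac{1199}{1475}}{8} = -5 + \frac{1}{8} \left(- \frac{11915741}{7130150}\right) = -5 - \frac{11915741}{57041200} = - \frac{297121741}{57041200} \approx -5.2089$)
$\frac{j}{M} = \frac{272}{- \frac{297121741}{57041200}} = 272 \left(- \frac{57041200}{297121741}\right) = - \frac{15515206400}{297121741}$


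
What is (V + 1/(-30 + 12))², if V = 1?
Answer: 289/324 ≈ 0.89198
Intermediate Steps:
(V + 1/(-30 + 12))² = (1 + 1/(-30 + 12))² = (1 + 1/(-18))² = (1 - 1/18)² = (17/18)² = 289/324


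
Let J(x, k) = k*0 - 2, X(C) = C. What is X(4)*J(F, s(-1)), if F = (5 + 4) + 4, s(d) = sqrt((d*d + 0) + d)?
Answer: -8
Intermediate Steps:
s(d) = sqrt(d + d**2) (s(d) = sqrt((d**2 + 0) + d) = sqrt(d**2 + d) = sqrt(d + d**2))
F = 13 (F = 9 + 4 = 13)
J(x, k) = -2 (J(x, k) = 0 - 2 = -2)
X(4)*J(F, s(-1)) = 4*(-2) = -8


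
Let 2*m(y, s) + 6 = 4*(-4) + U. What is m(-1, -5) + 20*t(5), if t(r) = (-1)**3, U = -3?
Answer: -65/2 ≈ -32.500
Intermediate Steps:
m(y, s) = -25/2 (m(y, s) = -3 + (4*(-4) - 3)/2 = -3 + (-16 - 3)/2 = -3 + (1/2)*(-19) = -3 - 19/2 = -25/2)
t(r) = -1
m(-1, -5) + 20*t(5) = -25/2 + 20*(-1) = -25/2 - 20 = -65/2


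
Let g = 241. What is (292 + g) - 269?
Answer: 264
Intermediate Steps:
(292 + g) - 269 = (292 + 241) - 269 = 533 - 269 = 264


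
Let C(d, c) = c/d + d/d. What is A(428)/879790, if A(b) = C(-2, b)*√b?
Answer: -213*√107/439895 ≈ -0.0050087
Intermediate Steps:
C(d, c) = 1 + c/d (C(d, c) = c/d + 1 = 1 + c/d)
A(b) = √b*(1 - b/2) (A(b) = ((b - 2)/(-2))*√b = (-(-2 + b)/2)*√b = (1 - b/2)*√b = √b*(1 - b/2))
A(428)/879790 = (√428*(2 - 1*428)/2)/879790 = ((2*√107)*(2 - 428)/2)*(1/879790) = ((½)*(2*√107)*(-426))*(1/879790) = -426*√107*(1/879790) = -213*√107/439895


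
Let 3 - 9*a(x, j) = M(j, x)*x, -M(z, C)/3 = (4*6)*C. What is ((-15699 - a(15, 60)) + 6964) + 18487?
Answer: 23855/3 ≈ 7951.7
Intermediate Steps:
M(z, C) = -72*C (M(z, C) = -3*4*6*C = -72*C)
a(x, j) = ⅓ + 8*x² (a(x, j) = ⅓ - (-72*x)*x/9 = ⅓ - (-8)*x² = ⅓ + 8*x²)
((-15699 - a(15, 60)) + 6964) + 18487 = ((-15699 - (⅓ + 8*15²)) + 6964) + 18487 = ((-15699 - (⅓ + 8*225)) + 6964) + 18487 = ((-15699 - (⅓ + 1800)) + 6964) + 18487 = ((-15699 - 1*5401/3) + 6964) + 18487 = ((-15699 - 5401/3) + 6964) + 18487 = (-52498/3 + 6964) + 18487 = -31606/3 + 18487 = 23855/3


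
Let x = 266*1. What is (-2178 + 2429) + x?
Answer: 517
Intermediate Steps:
x = 266
(-2178 + 2429) + x = (-2178 + 2429) + 266 = 251 + 266 = 517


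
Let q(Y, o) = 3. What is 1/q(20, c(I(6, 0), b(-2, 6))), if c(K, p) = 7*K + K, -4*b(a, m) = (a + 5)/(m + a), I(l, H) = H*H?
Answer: ⅓ ≈ 0.33333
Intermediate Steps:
I(l, H) = H²
b(a, m) = -(5 + a)/(4*(a + m)) (b(a, m) = -(a + 5)/(4*(m + a)) = -(5 + a)/(4*(a + m)))
c(K, p) = 8*K
1/q(20, c(I(6, 0), b(-2, 6))) = 1/3 = ⅓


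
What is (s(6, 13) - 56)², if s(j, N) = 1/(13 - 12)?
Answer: 3025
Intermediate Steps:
s(j, N) = 1 (s(j, N) = 1/1 = 1)
(s(6, 13) - 56)² = (1 - 56)² = (-55)² = 3025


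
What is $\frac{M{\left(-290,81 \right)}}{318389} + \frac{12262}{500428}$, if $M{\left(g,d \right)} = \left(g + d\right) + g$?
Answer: $\frac{1827186173}{79665385246} \approx 0.022936$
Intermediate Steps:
$M{\left(g,d \right)} = d + 2 g$ ($M{\left(g,d \right)} = \left(d + g\right) + g = d + 2 g$)
$\frac{M{\left(-290,81 \right)}}{318389} + \frac{12262}{500428} = \frac{81 + 2 \left(-290\right)}{318389} + \frac{12262}{500428} = \left(81 - 580\right) \frac{1}{318389} + 12262 \cdot \frac{1}{500428} = \left(-499\right) \frac{1}{318389} + \frac{6131}{250214} = - \frac{499}{318389} + \frac{6131}{250214} = \frac{1827186173}{79665385246}$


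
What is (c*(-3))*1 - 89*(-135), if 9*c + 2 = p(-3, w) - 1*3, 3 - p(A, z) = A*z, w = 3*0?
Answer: 36047/3 ≈ 12016.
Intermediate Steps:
w = 0
p(A, z) = 3 - A*z
c = -2/9 (c = -2/9 + ((3 - 1*(-3)*0) - 1*3)/9 = -2/9 + ((3 + 0) - 3)/9 = -2/9 + (3 - 3)/9 = -2/9 + (1/9)*0 = -2/9 + 0 = -2/9 ≈ -0.22222)
(c*(-3))*1 - 89*(-135) = -2/9*(-3)*1 - 89*(-135) = (2/3)*1 + 12015 = 2/3 + 12015 = 36047/3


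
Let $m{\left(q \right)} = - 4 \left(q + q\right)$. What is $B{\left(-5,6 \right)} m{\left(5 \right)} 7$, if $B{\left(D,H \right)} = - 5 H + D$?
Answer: $9800$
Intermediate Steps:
$B{\left(D,H \right)} = D - 5 H$
$m{\left(q \right)} = - 8 q$ ($m{\left(q \right)} = - 4 \cdot 2 q = - 8 q$)
$B{\left(-5,6 \right)} m{\left(5 \right)} 7 = \left(-5 - 30\right) \left(\left(-8\right) 5\right) 7 = \left(-5 - 30\right) \left(-40\right) 7 = \left(-35\right) \left(-40\right) 7 = 1400 \cdot 7 = 9800$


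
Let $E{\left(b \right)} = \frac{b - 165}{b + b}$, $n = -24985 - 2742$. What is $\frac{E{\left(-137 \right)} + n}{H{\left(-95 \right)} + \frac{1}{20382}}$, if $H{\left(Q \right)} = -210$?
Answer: $\frac{77419967136}{586390003} \approx 132.03$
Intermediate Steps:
$n = -27727$
$E{\left(b \right)} = \frac{-165 + b}{2 b}$
$\frac{E{\left(-137 \right)} + n}{H{\left(-95 \right)} + \frac{1}{20382}} = \frac{\frac{-165 - 137}{2 \left(-137\right)} - 27727}{-210 + \frac{1}{20382}} = \frac{\frac{1}{2} \left(- \frac{1}{137}\right) \left(-302\right) - 27727}{-210 + \frac{1}{20382}} = \frac{\frac{151}{137} - 27727}{- \frac{4280219}{20382}} = \left(- \frac{3798448}{137}\right) \left(- \frac{20382}{4280219}\right) = \frac{77419967136}{586390003}$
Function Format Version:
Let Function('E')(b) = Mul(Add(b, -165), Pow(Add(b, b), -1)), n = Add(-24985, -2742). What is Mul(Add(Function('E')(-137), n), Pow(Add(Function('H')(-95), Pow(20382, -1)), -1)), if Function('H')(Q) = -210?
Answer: Rational(77419967136, 586390003) ≈ 132.03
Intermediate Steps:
n = -27727
Function('E')(b) = Mul(Rational(1, 2), Pow(b, -1), Add(-165, b)) (Function('E')(b) = Mul(Add(-165, b), Pow(Mul(2, b), -1)) = Mul(Add(-165, b), Mul(Rational(1, 2), Pow(b, -1))) = Mul(Rational(1, 2), Pow(b, -1), Add(-165, b)))
Mul(Add(Function('E')(-137), n), Pow(Add(Function('H')(-95), Pow(20382, -1)), -1)) = Mul(Add(Mul(Rational(1, 2), Pow(-137, -1), Add(-165, -137)), -27727), Pow(Add(-210, Pow(20382, -1)), -1)) = Mul(Add(Mul(Rational(1, 2), Rational(-1, 137), -302), -27727), Pow(Add(-210, Rational(1, 20382)), -1)) = Mul(Add(Rational(151, 137), -27727), Pow(Rational(-4280219, 20382), -1)) = Mul(Rational(-3798448, 137), Rational(-20382, 4280219)) = Rational(77419967136, 586390003)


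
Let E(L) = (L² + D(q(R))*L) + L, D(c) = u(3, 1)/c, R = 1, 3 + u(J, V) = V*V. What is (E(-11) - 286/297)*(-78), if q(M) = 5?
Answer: -398164/45 ≈ -8848.1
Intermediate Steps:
u(J, V) = -3 + V² (u(J, V) = -3 + V*V = -3 + V²)
D(c) = -2/c (D(c) = (-3 + 1²)/c = (-3 + 1)/c = -2/c)
E(L) = L² + 3*L/5 (E(L) = (L² + (-2/5)*L) + L = (L² + (-2*⅕)*L) + L = (L² - 2*L/5) + L = L² + 3*L/5)
(E(-11) - 286/297)*(-78) = ((⅕)*(-11)*(3 + 5*(-11)) - 286/297)*(-78) = ((⅕)*(-11)*(3 - 55) - 286*1/297)*(-78) = ((⅕)*(-11)*(-52) - 26/27)*(-78) = (572/5 - 26/27)*(-78) = (15314/135)*(-78) = -398164/45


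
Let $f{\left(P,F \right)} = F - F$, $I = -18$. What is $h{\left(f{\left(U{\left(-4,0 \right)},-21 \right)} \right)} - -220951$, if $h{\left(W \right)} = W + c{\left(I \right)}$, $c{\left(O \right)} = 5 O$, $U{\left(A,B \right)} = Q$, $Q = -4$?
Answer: $220861$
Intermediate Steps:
$U{\left(A,B \right)} = -4$
$f{\left(P,F \right)} = 0$
$h{\left(W \right)} = -90 + W$ ($h{\left(W \right)} = W + 5 \left(-18\right) = W - 90 = -90 + W$)
$h{\left(f{\left(U{\left(-4,0 \right)},-21 \right)} \right)} - -220951 = \left(-90 + 0\right) - -220951 = -90 + 220951 = 220861$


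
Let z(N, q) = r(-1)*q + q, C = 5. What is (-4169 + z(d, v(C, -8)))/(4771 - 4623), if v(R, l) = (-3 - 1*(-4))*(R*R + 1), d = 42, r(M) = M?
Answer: -4169/148 ≈ -28.169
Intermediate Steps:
v(R, l) = 1 + R² (v(R, l) = (-3 + 4)*(R² + 1) = 1*(1 + R²) = 1 + R²)
z(N, q) = 0 (z(N, q) = -q + q = 0)
(-4169 + z(d, v(C, -8)))/(4771 - 4623) = (-4169 + 0)/(4771 - 4623) = -4169/148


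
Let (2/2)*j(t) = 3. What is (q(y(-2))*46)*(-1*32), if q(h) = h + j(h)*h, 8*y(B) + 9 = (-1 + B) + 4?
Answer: 5888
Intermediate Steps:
j(t) = 3
y(B) = -3/4 + B/8 (y(B) = -9/8 + ((-1 + B) + 4)/8 = -9/8 + (3 + B)/8 = -9/8 + (3/8 + B/8) = -3/4 + B/8)
q(h) = 4*h (q(h) = h + 3*h = 4*h)
(q(y(-2))*46)*(-1*32) = ((4*(-3/4 + (1/8)*(-2)))*46)*(-1*32) = ((4*(-3/4 - 1/4))*46)*(-32) = ((4*(-1))*46)*(-32) = -4*46*(-32) = -184*(-32) = 5888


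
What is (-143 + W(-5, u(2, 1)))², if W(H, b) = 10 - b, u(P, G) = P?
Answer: 18225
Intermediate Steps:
(-143 + W(-5, u(2, 1)))² = (-143 + (10 - 1*2))² = (-143 + (10 - 2))² = (-143 + 8)² = (-135)² = 18225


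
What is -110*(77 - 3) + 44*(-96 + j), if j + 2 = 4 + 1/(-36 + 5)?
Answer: -380600/31 ≈ -12277.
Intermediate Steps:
j = 61/31 (j = -2 + (4 + 1/(-36 + 5)) = -2 + (4 + 1/(-31)) = -2 + (4 - 1/31) = -2 + 123/31 = 61/31 ≈ 1.9677)
-110*(77 - 3) + 44*(-96 + j) = -110*(77 - 3) + 44*(-96 + 61/31) = -110*74 + 44*(-2915/31) = -8140 - 128260/31 = -380600/31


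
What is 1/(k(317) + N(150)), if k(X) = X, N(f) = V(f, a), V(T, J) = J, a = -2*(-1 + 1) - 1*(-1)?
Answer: 1/318 ≈ 0.0031447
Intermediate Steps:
a = 1 (a = -2*0 + 1 = 0 + 1 = 1)
N(f) = 1
1/(k(317) + N(150)) = 1/(317 + 1) = 1/318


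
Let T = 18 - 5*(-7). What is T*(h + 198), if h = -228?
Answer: -1590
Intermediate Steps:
T = 53 (T = 18 + 35 = 53)
T*(h + 198) = 53*(-228 + 198) = 53*(-30) = -1590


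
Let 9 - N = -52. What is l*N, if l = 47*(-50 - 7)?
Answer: -163419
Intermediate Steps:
N = 61 (N = 9 - 1*(-52) = 9 + 52 = 61)
l = -2679 (l = 47*(-57) = -2679)
l*N = -2679*61 = -163419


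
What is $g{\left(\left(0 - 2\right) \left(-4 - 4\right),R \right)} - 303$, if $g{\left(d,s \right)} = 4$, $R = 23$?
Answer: $-299$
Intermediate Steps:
$g{\left(\left(0 - 2\right) \left(-4 - 4\right),R \right)} - 303 = 4 - 303 = -299$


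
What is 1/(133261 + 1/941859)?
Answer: 941859/125513072200 ≈ 7.5041e-6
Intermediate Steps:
1/(133261 + 1/941859) = 1/(125513072200/941859) = 941859/125513072200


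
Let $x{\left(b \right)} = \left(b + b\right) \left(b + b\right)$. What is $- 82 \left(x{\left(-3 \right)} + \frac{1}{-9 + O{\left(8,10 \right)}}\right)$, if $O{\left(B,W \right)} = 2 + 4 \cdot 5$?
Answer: $- \frac{38458}{13} \approx -2958.3$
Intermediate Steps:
$x{\left(b \right)} = 4 b^{2}$ ($x{\left(b \right)} = 2 b 2 b = 4 b^{2}$)
$O{\left(B,W \right)} = 22$ ($O{\left(B,W \right)} = 2 + 20 = 22$)
$- 82 \left(x{\left(-3 \right)} + \frac{1}{-9 + O{\left(8,10 \right)}}\right) = - 82 \left(4 \left(-3\right)^{2} + \frac{1}{-9 + 22}\right) = - 82 \left(4 \cdot 9 + \frac{1}{13}\right) = - 82 \left(36 + \frac{1}{13}\right) = \left(-82\right) \frac{469}{13} = - \frac{38458}{13}$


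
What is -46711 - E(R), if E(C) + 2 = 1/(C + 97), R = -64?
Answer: -1541398/33 ≈ -46709.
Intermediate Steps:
E(C) = -2 + 1/(97 + C) (E(C) = -2 + 1/(C + 97) = -2 + 1/(97 + C))
-46711 - E(R) = -46711 - (-193 - 2*(-64))/(97 - 64) = -46711 - (-193 + 128)/33 = -46711 - (-65)/33 = -46711 - 1*(-65/33) = -46711 + 65/33 = -1541398/33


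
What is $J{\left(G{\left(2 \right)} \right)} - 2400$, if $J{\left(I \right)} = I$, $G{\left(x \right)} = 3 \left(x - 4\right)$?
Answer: $-2406$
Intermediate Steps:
$G{\left(x \right)} = -12 + 3 x$ ($G{\left(x \right)} = 3 \left(-4 + x\right) = -12 + 3 x$)
$J{\left(G{\left(2 \right)} \right)} - 2400 = \left(-12 + 3 \cdot 2\right) - 2400 = \left(-12 + 6\right) - 2400 = -6 - 2400 = -2406$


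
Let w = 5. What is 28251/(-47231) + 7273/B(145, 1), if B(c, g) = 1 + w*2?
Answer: 4701374/7117 ≈ 660.58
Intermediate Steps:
B(c, g) = 11 (B(c, g) = 1 + 5*2 = 1 + 10 = 11)
28251/(-47231) + 7273/B(145, 1) = 28251/(-47231) + 7273/11 = 28251*(-1/47231) + 7273*(1/11) = -387/647 + 7273/11 = 4701374/7117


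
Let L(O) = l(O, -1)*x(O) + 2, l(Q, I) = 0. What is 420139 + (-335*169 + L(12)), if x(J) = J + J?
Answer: 363526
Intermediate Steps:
x(J) = 2*J
L(O) = 2 (L(O) = 0*(2*O) + 2 = 0 + 2 = 2)
420139 + (-335*169 + L(12)) = 420139 + (-335*169 + 2) = 420139 + (-56615 + 2) = 420139 - 56613 = 363526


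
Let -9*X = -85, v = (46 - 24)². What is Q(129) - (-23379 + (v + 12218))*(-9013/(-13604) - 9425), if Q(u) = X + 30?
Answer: -12319952530471/122436 ≈ -1.0062e+8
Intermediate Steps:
v = 484 (v = 22² = 484)
X = 85/9 (X = -⅑*(-85) = 85/9 ≈ 9.4444)
Q(u) = 355/9 (Q(u) = 85/9 + 30 = 355/9)
Q(129) - (-23379 + (v + 12218))*(-9013/(-13604) - 9425) = 355/9 - (-23379 + (484 + 12218))*(-9013/(-13604) - 9425) = 355/9 - (-23379 + 12702)*(-9013*(-1/13604) - 9425) = 355/9 - (-10677)*(9013/13604 - 9425) = 355/9 - (-10677)*(-128208687)/13604 = 355/9 - 1*1368884151099/13604 = 355/9 - 1368884151099/13604 = -12319952530471/122436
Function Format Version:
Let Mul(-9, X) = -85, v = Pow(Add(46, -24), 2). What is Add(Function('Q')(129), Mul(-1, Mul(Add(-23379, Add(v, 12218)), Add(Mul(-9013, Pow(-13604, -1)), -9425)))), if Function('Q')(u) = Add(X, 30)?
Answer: Rational(-12319952530471, 122436) ≈ -1.0062e+8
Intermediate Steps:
v = 484 (v = Pow(22, 2) = 484)
X = Rational(85, 9) (X = Mul(Rational(-1, 9), -85) = Rational(85, 9) ≈ 9.4444)
Function('Q')(u) = Rational(355, 9) (Function('Q')(u) = Add(Rational(85, 9), 30) = Rational(355, 9))
Add(Function('Q')(129), Mul(-1, Mul(Add(-23379, Add(v, 12218)), Add(Mul(-9013, Pow(-13604, -1)), -9425)))) = Add(Rational(355, 9), Mul(-1, Mul(Add(-23379, Add(484, 12218)), Add(Mul(-9013, Pow(-13604, -1)), -9425)))) = Add(Rational(355, 9), Mul(-1, Mul(Add(-23379, 12702), Add(Mul(-9013, Rational(-1, 13604)), -9425)))) = Add(Rational(355, 9), Mul(-1, Mul(-10677, Add(Rational(9013, 13604), -9425)))) = Add(Rational(355, 9), Mul(-1, Mul(-10677, Rational(-128208687, 13604)))) = Add(Rational(355, 9), Mul(-1, Rational(1368884151099, 13604))) = Add(Rational(355, 9), Rational(-1368884151099, 13604)) = Rational(-12319952530471, 122436)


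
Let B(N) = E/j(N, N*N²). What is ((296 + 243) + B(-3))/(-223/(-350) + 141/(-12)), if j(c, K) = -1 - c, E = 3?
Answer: -378350/7779 ≈ -48.637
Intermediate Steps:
B(N) = 3/(-1 - N)
((296 + 243) + B(-3))/(-223/(-350) + 141/(-12)) = ((296 + 243) - 3/(1 - 3))/(-223/(-350) + 141/(-12)) = (539 - 3/(-2))/(-223*(-1/350) + 141*(-1/12)) = (539 - 3*(-½))/(223/350 - 47/4) = (539 + 3/2)/(-7779/700) = (1081/2)*(-700/7779) = -378350/7779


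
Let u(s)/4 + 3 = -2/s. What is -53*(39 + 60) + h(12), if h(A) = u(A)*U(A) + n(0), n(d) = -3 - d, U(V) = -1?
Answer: -15712/3 ≈ -5237.3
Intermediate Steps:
u(s) = -12 - 8/s (u(s) = -12 + 4*(-2/s) = -12 - 8/s)
h(A) = 9 + 8/A (h(A) = (-12 - 8/A)*(-1) + (-3 - 1*0) = (12 + 8/A) + (-3 + 0) = (12 + 8/A) - 3 = 9 + 8/A)
-53*(39 + 60) + h(12) = -53*(39 + 60) + (9 + 8/12) = -53*99 + (9 + 8*(1/12)) = -5247 + (9 + ⅔) = -5247 + 29/3 = -15712/3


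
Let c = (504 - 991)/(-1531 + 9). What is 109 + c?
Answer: 166385/1522 ≈ 109.32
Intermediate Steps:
c = 487/1522 (c = -487/(-1522) = -487*(-1/1522) = 487/1522 ≈ 0.31997)
109 + c = 109 + 487/1522 = 166385/1522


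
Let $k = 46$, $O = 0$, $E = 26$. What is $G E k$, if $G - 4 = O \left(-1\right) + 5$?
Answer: $10764$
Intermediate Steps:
$G = 9$ ($G = 4 + \left(0 \left(-1\right) + 5\right) = 4 + \left(0 + 5\right) = 4 + 5 = 9$)
$G E k = 9 \cdot 26 \cdot 46 = 234 \cdot 46 = 10764$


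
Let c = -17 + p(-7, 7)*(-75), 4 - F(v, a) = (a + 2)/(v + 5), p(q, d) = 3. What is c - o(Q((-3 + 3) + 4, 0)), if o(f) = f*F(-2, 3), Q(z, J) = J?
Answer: -242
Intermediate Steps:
F(v, a) = 4 - (2 + a)/(5 + v) (F(v, a) = 4 - (a + 2)/(v + 5) = 4 - (2 + a)/(5 + v))
o(f) = 7*f/3 (o(f) = f*((18 - 1*3 + 4*(-2))/(5 - 2)) = f*((18 - 3 - 8)/3) = f*((⅓)*7) = f*(7/3) = 7*f/3)
c = -242 (c = -17 + 3*(-75) = -17 - 225 = -242)
c - o(Q((-3 + 3) + 4, 0)) = -242 - 7*0/3 = -242 - 1*0 = -242 + 0 = -242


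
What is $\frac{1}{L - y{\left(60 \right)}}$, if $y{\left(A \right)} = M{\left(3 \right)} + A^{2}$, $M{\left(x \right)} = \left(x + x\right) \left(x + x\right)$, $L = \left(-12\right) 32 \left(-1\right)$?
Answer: $- \frac{1}{3252} \approx -0.0003075$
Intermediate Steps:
$L = 384$ ($L = \left(-384\right) \left(-1\right) = 384$)
$M{\left(x \right)} = 4 x^{2}$ ($M{\left(x \right)} = 2 x 2 x = 4 x^{2}$)
$y{\left(A \right)} = 36 + A^{2}$ ($y{\left(A \right)} = 4 \cdot 3^{2} + A^{2} = 4 \cdot 9 + A^{2} = 36 + A^{2}$)
$\frac{1}{L - y{\left(60 \right)}} = \frac{1}{384 - \left(36 + 60^{2}\right)} = \frac{1}{384 - \left(36 + 3600\right)} = \frac{1}{384 - 3636} = \frac{1}{-3252} = - \frac{1}{3252}$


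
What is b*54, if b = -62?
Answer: -3348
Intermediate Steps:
b*54 = -62*54 = -3348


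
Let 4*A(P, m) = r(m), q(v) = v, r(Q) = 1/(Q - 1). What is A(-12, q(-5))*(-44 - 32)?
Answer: 19/6 ≈ 3.1667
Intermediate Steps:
r(Q) = 1/(-1 + Q)
A(P, m) = 1/(4*(-1 + m))
A(-12, q(-5))*(-44 - 32) = (1/(4*(-1 - 5)))*(-44 - 32) = ((¼)/(-6))*(-76) = ((¼)*(-⅙))*(-76) = -1/24*(-76) = 19/6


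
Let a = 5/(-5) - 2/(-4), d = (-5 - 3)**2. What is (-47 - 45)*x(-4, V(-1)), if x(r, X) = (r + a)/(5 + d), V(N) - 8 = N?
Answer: 6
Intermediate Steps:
d = 64 (d = (-8)**2 = 64)
V(N) = 8 + N
a = -1/2 (a = 5*(-1/5) - 2*(-1/4) = -1 + 1/2 = -1/2 ≈ -0.50000)
x(r, X) = -1/138 + r/69 (x(r, X) = (r - 1/2)/(5 + 64) = (-1/2 + r)/69 = (-1/2 + r)*(1/69) = -1/138 + r/69)
(-47 - 45)*x(-4, V(-1)) = (-47 - 45)*(-1/138 + (1/69)*(-4)) = -92*(-1/138 - 4/69) = -92*(-3/46) = 6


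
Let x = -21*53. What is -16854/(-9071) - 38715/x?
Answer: 123314089/3365341 ≈ 36.642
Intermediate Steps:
x = -1113
-16854/(-9071) - 38715/x = -16854/(-9071) - 38715/(-1113) = -16854*(-1/9071) - 38715*(-1/1113) = 16854/9071 + 12905/371 = 123314089/3365341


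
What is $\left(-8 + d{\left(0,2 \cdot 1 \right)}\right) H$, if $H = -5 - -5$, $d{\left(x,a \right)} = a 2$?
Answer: $0$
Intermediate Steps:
$d{\left(x,a \right)} = 2 a$
$H = 0$ ($H = -5 + 5 = 0$)
$\left(-8 + d{\left(0,2 \cdot 1 \right)}\right) H = \left(-8 + 2 \cdot 2 \cdot 1\right) 0 = \left(-8 + 2 \cdot 2\right) 0 = \left(-8 + 4\right) 0 = \left(-4\right) 0 = 0$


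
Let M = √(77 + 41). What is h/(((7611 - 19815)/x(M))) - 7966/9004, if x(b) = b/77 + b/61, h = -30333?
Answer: -3983/4502 + 232553*√118/3184566 ≈ -0.091463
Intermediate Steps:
M = √118 ≈ 10.863
x(b) = 138*b/4697 (x(b) = b*(1/77) + b*(1/61) = b/77 + b/61 = 138*b/4697)
h/(((7611 - 19815)/x(M))) - 7966/9004 = -30333*138*√118/(4697*(7611 - 19815)) - 7966/9004 = -30333*(-23*√118/9553698) - 7966*1/9004 = -30333*(-23*√118/9553698) - 3983/4502 = -(-232553)*√118/3184566 - 3983/4502 = 232553*√118/3184566 - 3983/4502 = -3983/4502 + 232553*√118/3184566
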